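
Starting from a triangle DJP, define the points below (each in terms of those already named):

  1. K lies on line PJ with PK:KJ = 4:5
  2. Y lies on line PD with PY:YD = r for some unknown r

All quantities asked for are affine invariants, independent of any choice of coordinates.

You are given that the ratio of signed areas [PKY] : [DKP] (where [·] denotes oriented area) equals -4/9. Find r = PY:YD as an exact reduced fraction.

Assign D = (0, 0), J = (1, 0), P = (0, 1) — the answer is frame-independent, so this choice is without loss of generality.
1. K lies on line PJ with PK:KJ = 4:5 ⇒ K = (4/9, 5/9)
2. With PY:YD = r, write λ = r/(r+1) so Y = P + λ·(D−P); Y is affine-linear in λ
Every point depending on Y is an affine combination of Y and λ-independent points, so each such coordinate is linear in λ; the λ² term in each signed area is a multiple of (D−P)×(D−P) = 0, so 2·[PKY] and 2·[DKP] are each linear in λ. Evaluating at λ=0 and λ=1:
  2·[PKY] = -4/9·λ,   2·[DKP] = 4/9
So [PKY]:[DKP] = (-4/9·λ) / (4/9). Setting this equal to -4/9:
  -4/9·λ = -4/9·(4/9)  ⇒  λ = 4/9
Then r = λ/(1−λ) = (4/9)/(5/9) = 4/5. Check: with r = 4/5, Y = (0, 5/9) and [PKY]:[DKP] = -4/9 as required.

r = 4/5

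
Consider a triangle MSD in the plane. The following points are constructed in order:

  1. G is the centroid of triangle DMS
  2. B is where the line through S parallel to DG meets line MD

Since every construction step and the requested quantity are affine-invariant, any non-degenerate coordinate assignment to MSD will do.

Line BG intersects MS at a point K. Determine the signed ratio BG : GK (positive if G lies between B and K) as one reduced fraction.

Assign M = (0, 0), S = (1, 0), D = (0, 1) — the answer is frame-independent, so this choice is without loss of generality.
1. G is the centroid of triangle DMS ⇒ G = (1/3, 1/3)
2. B is where the line through S parallel to DG meets line MD ⇒ B = (0, 2)
line BG meets MS at K = (2/5, 0)
G = B + t·(K−B) with t = 5/6, so BG:GK = 5/6:1/6

BG:GK = 5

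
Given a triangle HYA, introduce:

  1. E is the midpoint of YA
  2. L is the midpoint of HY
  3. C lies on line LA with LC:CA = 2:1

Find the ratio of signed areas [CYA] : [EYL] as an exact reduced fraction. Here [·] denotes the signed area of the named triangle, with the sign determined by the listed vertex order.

[CYA]:[EYL] = -2/3

Assign H = (0, 0), Y = (1, 0), A = (0, 1) — the answer is frame-independent, so this choice is without loss of generality.
1. E is the midpoint of YA ⇒ E = (1/2, 1/2)
2. L is the midpoint of HY ⇒ L = (1/2, 0)
3. C lies on line LA with LC:CA = 2:1 ⇒ C = (1/6, 2/3)
2·[CYA] = 1/6, 2·[EYL] = -1/4
[CYA]:[EYL] = 1/6:-1/4 = -2/3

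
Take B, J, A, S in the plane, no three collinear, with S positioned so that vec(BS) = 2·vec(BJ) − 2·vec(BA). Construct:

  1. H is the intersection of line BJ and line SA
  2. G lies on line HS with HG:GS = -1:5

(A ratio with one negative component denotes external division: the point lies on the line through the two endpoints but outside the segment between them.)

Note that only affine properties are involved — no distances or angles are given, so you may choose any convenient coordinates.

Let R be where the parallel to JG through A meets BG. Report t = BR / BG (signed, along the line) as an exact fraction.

t = 4/3

Work in coordinates with B = (0, 0), J = (1, 0), A = (0, 1), S = (2, -2).
1. H is the intersection of line BJ and line SA ⇒ H = (2/3, 0)
2. G lies on line HS with HG:GS = -1:5 ⇒ G = (1/3, 1/2)
through A parallel to JG: direction (-2/3, 1/2); meets BG at R = (4/9, 2/3)
R = B + t·(G−B) with t = 4/3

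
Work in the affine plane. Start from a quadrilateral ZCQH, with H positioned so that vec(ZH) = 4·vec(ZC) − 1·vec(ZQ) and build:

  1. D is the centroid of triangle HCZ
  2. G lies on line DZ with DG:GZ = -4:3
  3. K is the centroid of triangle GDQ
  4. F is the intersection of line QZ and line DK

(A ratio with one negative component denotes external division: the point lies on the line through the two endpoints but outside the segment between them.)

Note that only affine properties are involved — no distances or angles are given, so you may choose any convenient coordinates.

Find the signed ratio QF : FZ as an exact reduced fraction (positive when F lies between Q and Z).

QF:FZ = 4

Assign Z = (0, 0), C = (1, 0), Q = (0, 1), H = (4, -1) — the answer is frame-independent, so this choice is without loss of generality.
1. D is the centroid of triangle HCZ ⇒ D = (5/3, -1/3)
2. G lies on line DZ with DG:GZ = -4:3 ⇒ G = (-5, 1)
3. K is the centroid of triangle GDQ ⇒ K = (-10/9, 5/9)
4. F is the intersection of line QZ and line DK ⇒ F = (0, 1/5)
F = Q + t·(Z−Q) with t = 4/5, so QF:FZ = t:(1−t) = 4/5:1/5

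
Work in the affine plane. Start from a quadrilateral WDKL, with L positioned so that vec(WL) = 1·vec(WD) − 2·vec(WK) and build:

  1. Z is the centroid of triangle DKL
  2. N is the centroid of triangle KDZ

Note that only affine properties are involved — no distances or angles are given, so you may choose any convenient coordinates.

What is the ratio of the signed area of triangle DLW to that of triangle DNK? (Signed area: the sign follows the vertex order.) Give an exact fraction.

Work in coordinates with W = (0, 0), D = (1, 0), K = (0, 1), L = (1, -2).
1. Z is the centroid of triangle DKL ⇒ Z = (2/3, -1/3)
2. N is the centroid of triangle KDZ ⇒ N = (5/9, 2/9)
2·[DLW] = -2, 2·[DNK] = -2/9
[DLW]:[DNK] = -2:-2/9 = 9

[DLW]:[DNK] = 9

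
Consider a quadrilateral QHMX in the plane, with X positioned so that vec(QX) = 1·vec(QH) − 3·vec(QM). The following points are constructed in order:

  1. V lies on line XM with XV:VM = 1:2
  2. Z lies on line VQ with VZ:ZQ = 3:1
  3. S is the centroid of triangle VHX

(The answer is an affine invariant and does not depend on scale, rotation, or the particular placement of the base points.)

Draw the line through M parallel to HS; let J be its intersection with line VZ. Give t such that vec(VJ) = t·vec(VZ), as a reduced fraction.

t = 16/11

Set Q = (0, 0), H = (1, 0), M = (0, 1), X = (1, -3); any affine frame gives the same invariant.
1. V lies on line XM with XV:VM = 1:2 ⇒ V = (2/3, -5/3)
2. Z lies on line VQ with VZ:ZQ = 3:1 ⇒ Z = (1/6, -5/12)
3. S is the centroid of triangle VHX ⇒ S = (8/9, -14/9)
through M parallel to HS: direction (-1/9, -14/9); meets VZ at J = (-2/33, 5/33)
J = V + t·(Z−V) with t = 16/11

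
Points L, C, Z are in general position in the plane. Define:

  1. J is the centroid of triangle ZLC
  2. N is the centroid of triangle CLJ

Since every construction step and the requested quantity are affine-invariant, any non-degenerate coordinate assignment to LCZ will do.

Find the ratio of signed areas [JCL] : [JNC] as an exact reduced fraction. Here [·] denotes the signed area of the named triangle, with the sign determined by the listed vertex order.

Assign L = (0, 0), C = (1, 0), Z = (0, 1) — the answer is frame-independent, so this choice is without loss of generality.
1. J is the centroid of triangle ZLC ⇒ J = (1/3, 1/3)
2. N is the centroid of triangle CLJ ⇒ N = (4/9, 1/9)
2·[JCL] = -1/3, 2·[JNC] = 1/9
[JCL]:[JNC] = -1/3:1/9 = -3

[JCL]:[JNC] = -3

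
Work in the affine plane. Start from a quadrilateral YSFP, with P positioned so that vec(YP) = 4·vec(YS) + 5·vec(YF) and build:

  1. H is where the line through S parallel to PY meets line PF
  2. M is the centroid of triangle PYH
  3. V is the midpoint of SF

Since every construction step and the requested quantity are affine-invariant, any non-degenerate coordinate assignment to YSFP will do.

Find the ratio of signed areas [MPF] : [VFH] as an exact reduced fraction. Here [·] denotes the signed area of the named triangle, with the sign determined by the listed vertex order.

Assign Y = (0, 0), S = (1, 0), F = (0, 1), P = (4, 5) — the answer is frame-independent, so this choice is without loss of generality.
1. H is where the line through S parallel to PY meets line PF ⇒ H = (9, 10)
2. M is the centroid of triangle PYH ⇒ M = (13/3, 5)
3. V is the midpoint of SF ⇒ V = (1/2, 1/2)
2·[MPF] = 4/3, 2·[VFH] = -9
[MPF]:[VFH] = 4/3:-9 = -4/27

[MPF]:[VFH] = -4/27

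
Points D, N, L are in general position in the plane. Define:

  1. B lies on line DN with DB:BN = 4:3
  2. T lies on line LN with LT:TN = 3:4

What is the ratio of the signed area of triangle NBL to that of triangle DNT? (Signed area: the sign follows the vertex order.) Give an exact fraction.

[NBL]:[DNT] = -3/4

Assign D = (0, 0), N = (1, 0), L = (0, 1) — the answer is frame-independent, so this choice is without loss of generality.
1. B lies on line DN with DB:BN = 4:3 ⇒ B = (4/7, 0)
2. T lies on line LN with LT:TN = 3:4 ⇒ T = (3/7, 4/7)
2·[NBL] = -3/7, 2·[DNT] = 4/7
[NBL]:[DNT] = -3/7:4/7 = -3/4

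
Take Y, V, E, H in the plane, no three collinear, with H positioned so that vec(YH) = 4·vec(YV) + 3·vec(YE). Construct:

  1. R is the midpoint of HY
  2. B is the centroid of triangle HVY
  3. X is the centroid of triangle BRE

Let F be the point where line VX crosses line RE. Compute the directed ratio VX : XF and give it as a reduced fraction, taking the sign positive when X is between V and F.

Set Y = (0, 0), V = (1, 0), E = (0, 1), H = (4, 3); any affine frame gives the same invariant.
1. R is the midpoint of HY ⇒ R = (2, 3/2)
2. B is the centroid of triangle HVY ⇒ B = (5/3, 1)
3. X is the centroid of triangle BRE ⇒ X = (11/9, 7/6)
line VX meets RE at F = (5/4, 21/16)
X = V + t·(F−V) with t = 8/9, so VX:XF = 8/9:1/9

VX:XF = 8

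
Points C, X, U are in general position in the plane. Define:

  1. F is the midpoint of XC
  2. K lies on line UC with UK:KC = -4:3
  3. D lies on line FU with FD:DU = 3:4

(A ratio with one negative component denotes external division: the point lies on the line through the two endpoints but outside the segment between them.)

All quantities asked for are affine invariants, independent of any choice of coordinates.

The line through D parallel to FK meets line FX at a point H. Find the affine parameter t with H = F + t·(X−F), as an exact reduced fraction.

t = -4/7

Work in coordinates with C = (0, 0), X = (1, 0), U = (0, 1).
1. F is the midpoint of XC ⇒ F = (1/2, 0)
2. K lies on line UC with UK:KC = -4:3 ⇒ K = (0, -3)
3. D lies on line FU with FD:DU = 3:4 ⇒ D = (2/7, 3/7)
through D parallel to FK: direction (-1/2, -3); meets FX at H = (3/14, 0)
H = F + t·(X−F) with t = -4/7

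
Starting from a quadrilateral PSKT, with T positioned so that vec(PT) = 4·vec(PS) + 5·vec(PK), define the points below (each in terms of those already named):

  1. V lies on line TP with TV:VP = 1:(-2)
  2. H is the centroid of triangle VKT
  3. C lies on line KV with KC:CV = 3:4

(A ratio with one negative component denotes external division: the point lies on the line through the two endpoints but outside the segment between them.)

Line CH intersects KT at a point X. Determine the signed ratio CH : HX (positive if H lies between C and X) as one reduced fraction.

CH:HX = 2/7

Assign P = (0, 0), S = (1, 0), K = (0, 1), T = (4, 5) — the answer is frame-independent, so this choice is without loss of generality.
1. V lies on line TP with TV:VP = 1:(-2) ⇒ V = (8, 10)
2. H is the centroid of triangle VKT ⇒ H = (4, 16/3)
3. C lies on line KV with KC:CV = 3:4 ⇒ C = (24/7, 34/7)
line CH meets KT at X = (6, 7)
H = C + t·(X−C) with t = 2/9, so CH:HX = 2/9:7/9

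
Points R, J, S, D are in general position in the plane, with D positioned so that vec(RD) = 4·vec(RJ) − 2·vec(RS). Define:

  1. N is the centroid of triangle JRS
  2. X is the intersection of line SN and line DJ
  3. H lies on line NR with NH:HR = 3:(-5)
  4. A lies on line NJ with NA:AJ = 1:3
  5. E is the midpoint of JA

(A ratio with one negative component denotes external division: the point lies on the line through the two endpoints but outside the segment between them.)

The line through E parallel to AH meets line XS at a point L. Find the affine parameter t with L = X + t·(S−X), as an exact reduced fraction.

Set R = (0, 0), J = (1, 0), S = (0, 1), D = (4, -2); any affine frame gives the same invariant.
1. N is the centroid of triangle JRS ⇒ N = (1/3, 1/3)
2. X is the intersection of line SN and line DJ ⇒ X = (1/4, 1/2)
3. H lies on line NR with NH:HR = 3:(-5) ⇒ H = (5/6, 5/6)
4. A lies on line NJ with NA:AJ = 1:3 ⇒ A = (1/2, 1/4)
5. E is the midpoint of JA ⇒ E = (3/4, 1/8)
through E parallel to AH: direction (1/3, 7/12); meets XS at L = (7/12, -1/6)
L = X + t·(S−X) with t = -4/3

t = -4/3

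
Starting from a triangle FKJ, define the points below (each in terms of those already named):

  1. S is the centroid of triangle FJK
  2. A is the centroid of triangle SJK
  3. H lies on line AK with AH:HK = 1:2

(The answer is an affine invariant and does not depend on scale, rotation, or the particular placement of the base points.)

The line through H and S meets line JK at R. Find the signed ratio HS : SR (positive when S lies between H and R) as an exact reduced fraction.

Assign F = (0, 0), K = (1, 0), J = (0, 1) — the answer is frame-independent, so this choice is without loss of generality.
1. S is the centroid of triangle FJK ⇒ S = (1/3, 1/3)
2. A is the centroid of triangle SJK ⇒ A = (4/9, 4/9)
3. H lies on line AK with AH:HK = 1:2 ⇒ H = (17/27, 8/27)
line HS meets JK at R = (5/7, 2/7)
S = H + t·(R−H) with t = -7/2, so HS:SR = -7/2:9/2

HS:SR = -7/9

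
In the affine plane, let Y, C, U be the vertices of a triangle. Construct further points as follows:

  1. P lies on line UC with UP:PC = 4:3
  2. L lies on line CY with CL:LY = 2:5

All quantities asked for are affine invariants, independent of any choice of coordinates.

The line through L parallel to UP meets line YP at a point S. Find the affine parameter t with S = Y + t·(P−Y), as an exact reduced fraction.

Work in coordinates with Y = (0, 0), C = (1, 0), U = (0, 1).
1. P lies on line UC with UP:PC = 4:3 ⇒ P = (4/7, 3/7)
2. L lies on line CY with CL:LY = 2:5 ⇒ L = (5/7, 0)
through L parallel to UP: direction (4/7, -4/7); meets YP at S = (20/49, 15/49)
S = Y + t·(P−Y) with t = 5/7

t = 5/7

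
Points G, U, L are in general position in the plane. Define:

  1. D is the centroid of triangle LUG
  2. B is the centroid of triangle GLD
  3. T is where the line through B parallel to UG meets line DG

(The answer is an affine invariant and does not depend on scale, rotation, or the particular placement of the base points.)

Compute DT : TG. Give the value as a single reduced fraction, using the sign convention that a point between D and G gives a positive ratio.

Work in coordinates with G = (0, 0), U = (1, 0), L = (0, 1).
1. D is the centroid of triangle LUG ⇒ D = (1/3, 1/3)
2. B is the centroid of triangle GLD ⇒ B = (1/9, 4/9)
3. T is where the line through B parallel to UG meets line DG ⇒ T = (4/9, 4/9)
T = D + t·(G−D) with t = -1/3, so DT:TG = t:(1−t) = -1/3:4/3

DT:TG = -1/4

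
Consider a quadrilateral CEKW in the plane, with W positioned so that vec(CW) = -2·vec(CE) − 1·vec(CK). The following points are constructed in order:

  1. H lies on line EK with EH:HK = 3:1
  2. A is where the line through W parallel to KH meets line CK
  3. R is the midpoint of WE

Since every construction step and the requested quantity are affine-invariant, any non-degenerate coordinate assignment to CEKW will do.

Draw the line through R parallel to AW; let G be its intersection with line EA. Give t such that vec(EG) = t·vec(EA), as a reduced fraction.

t = 1/2

Choose coordinates C = (0, 0), E = (1, 0), K = (0, 1), W = (-2, -1).
1. H lies on line EK with EH:HK = 3:1 ⇒ H = (1/4, 3/4)
2. A is where the line through W parallel to KH meets line CK ⇒ A = (0, -3)
3. R is the midpoint of WE ⇒ R = (-1/2, -1/2)
through R parallel to AW: direction (-2, 2); meets EA at G = (1/2, -3/2)
G = E + t·(A−E) with t = 1/2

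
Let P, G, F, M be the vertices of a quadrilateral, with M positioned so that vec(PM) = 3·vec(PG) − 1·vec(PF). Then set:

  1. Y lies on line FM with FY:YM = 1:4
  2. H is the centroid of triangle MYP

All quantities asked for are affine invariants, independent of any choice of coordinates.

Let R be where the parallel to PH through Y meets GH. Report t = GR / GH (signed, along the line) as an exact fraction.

Set P = (0, 0), G = (1, 0), F = (0, 1), M = (3, -1); any affine frame gives the same invariant.
1. Y lies on line FM with FY:YM = 1:4 ⇒ Y = (3/5, 3/5)
2. H is the centroid of triangle MYP ⇒ H = (6/5, -2/15)
through Y parallel to PH: direction (6/5, -2/15); meets GH at R = (0, 2/3)
R = G + t·(H−G) with t = -5

t = -5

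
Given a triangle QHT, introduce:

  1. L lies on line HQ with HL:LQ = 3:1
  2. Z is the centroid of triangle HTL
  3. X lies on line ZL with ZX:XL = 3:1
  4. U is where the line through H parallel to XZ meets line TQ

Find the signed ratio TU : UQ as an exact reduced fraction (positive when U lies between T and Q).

Choose coordinates Q = (0, 0), H = (1, 0), T = (0, 1).
1. L lies on line HQ with HL:LQ = 3:1 ⇒ L = (1/4, 0)
2. Z is the centroid of triangle HTL ⇒ Z = (5/12, 1/3)
3. X lies on line ZL with ZX:XL = 3:1 ⇒ X = (7/24, 1/12)
4. U is where the line through H parallel to XZ meets line TQ ⇒ U = (0, -2)
U = T + t·(Q−T) with t = 3, so TU:UQ = t:(1−t) = 3:-2

TU:UQ = -3/2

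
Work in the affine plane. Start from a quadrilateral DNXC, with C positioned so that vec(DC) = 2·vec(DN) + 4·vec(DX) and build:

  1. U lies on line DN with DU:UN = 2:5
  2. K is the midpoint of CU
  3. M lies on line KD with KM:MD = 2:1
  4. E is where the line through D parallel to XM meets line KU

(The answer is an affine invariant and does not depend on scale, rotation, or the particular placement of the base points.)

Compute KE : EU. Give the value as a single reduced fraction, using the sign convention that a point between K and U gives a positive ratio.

KE:EU = -12

Work in coordinates with D = (0, 0), N = (1, 0), X = (0, 1), C = (2, 4).
1. U lies on line DN with DU:UN = 2:5 ⇒ U = (2/7, 0)
2. K is the midpoint of CU ⇒ K = (8/7, 2)
3. M lies on line KD with KM:MD = 2:1 ⇒ M = (8/21, 2/3)
4. E is where the line through D parallel to XM meets line KU ⇒ E = (16/77, -2/11)
E = K + t·(U−K) with t = 12/11, so KE:EU = t:(1−t) = 12/11:-1/11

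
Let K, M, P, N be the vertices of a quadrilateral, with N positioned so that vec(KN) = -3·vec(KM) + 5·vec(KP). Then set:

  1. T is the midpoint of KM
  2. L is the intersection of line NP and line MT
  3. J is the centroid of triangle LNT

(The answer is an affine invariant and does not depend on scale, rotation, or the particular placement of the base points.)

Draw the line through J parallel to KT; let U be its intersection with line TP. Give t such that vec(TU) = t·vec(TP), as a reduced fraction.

Set K = (0, 0), M = (1, 0), P = (0, 1), N = (-3, 5); any affine frame gives the same invariant.
1. T is the midpoint of KM ⇒ T = (1/2, 0)
2. L is the intersection of line NP and line MT ⇒ L = (3/4, 0)
3. J is the centroid of triangle LNT ⇒ J = (-7/12, 5/3)
through J parallel to KT: direction (1/2, 0); meets TP at U = (-1/3, 5/3)
U = T + t·(P−T) with t = 5/3

t = 5/3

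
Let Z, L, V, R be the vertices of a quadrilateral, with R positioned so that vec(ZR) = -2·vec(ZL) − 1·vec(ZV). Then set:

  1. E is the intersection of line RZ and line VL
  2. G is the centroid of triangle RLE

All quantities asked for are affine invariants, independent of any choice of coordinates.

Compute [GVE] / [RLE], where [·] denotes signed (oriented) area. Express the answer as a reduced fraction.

Set Z = (0, 0), L = (1, 0), V = (0, 1), R = (-2, -1); any affine frame gives the same invariant.
1. E is the intersection of line RZ and line VL ⇒ E = (2/3, 1/3)
2. G is the centroid of triangle RLE ⇒ G = (-1/9, -2/9)
2·[GVE] = -8/9, 2·[RLE] = 4/3
[GVE]:[RLE] = -8/9:4/3 = -2/3

[GVE]:[RLE] = -2/3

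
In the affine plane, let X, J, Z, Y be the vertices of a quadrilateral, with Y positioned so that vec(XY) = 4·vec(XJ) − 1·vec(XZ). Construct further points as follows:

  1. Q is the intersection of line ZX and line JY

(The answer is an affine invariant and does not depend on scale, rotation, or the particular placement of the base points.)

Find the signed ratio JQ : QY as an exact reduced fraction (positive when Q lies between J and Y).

Work in coordinates with X = (0, 0), J = (1, 0), Z = (0, 1), Y = (4, -1).
1. Q is the intersection of line ZX and line JY ⇒ Q = (0, 1/3)
Q = J + t·(Y−J) with t = -1/3, so JQ:QY = t:(1−t) = -1/3:4/3

JQ:QY = -1/4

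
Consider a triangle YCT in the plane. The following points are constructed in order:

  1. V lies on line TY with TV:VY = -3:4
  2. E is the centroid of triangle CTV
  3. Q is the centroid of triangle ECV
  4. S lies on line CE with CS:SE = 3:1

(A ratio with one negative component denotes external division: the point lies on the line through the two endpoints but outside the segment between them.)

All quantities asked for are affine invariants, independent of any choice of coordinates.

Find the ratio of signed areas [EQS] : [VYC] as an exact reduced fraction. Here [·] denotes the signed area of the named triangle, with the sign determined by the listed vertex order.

Set Y = (0, 0), C = (1, 0), T = (0, 1); any affine frame gives the same invariant.
1. V lies on line TY with TV:VY = -3:4 ⇒ V = (0, 4)
2. E is the centroid of triangle CTV ⇒ E = (1/3, 5/3)
3. Q is the centroid of triangle ECV ⇒ Q = (4/9, 17/9)
4. S lies on line CE with CS:SE = 3:1 ⇒ S = (1/2, 5/4)
2·[EQS] = -1/12, 2·[VYC] = 4
[EQS]:[VYC] = -1/12:4 = -1/48

[EQS]:[VYC] = -1/48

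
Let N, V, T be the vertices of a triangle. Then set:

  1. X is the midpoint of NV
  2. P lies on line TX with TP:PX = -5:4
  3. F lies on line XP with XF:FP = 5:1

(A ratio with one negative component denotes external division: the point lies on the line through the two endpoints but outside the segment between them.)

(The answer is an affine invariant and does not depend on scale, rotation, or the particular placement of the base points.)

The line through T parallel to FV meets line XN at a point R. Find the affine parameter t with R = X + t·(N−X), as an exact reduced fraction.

t = 3/10

Set N = (0, 0), V = (1, 0), T = (0, 1); any affine frame gives the same invariant.
1. X is the midpoint of NV ⇒ X = (1/2, 0)
2. P lies on line TX with TP:PX = -5:4 ⇒ P = (5/2, -4)
3. F lies on line XP with XF:FP = 5:1 ⇒ F = (13/6, -10/3)
through T parallel to FV: direction (-7/6, 10/3); meets XN at R = (7/20, 0)
R = X + t·(N−X) with t = 3/10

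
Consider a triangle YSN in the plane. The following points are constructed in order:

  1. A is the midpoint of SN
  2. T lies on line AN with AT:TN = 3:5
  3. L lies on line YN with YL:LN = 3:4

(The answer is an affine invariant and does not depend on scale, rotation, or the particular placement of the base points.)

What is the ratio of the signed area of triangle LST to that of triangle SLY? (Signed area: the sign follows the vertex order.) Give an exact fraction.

Choose coordinates Y = (0, 0), S = (1, 0), N = (0, 1).
1. A is the midpoint of SN ⇒ A = (1/2, 1/2)
2. T lies on line AN with AT:TN = 3:5 ⇒ T = (5/16, 11/16)
3. L lies on line YN with YL:LN = 3:4 ⇒ L = (0, 3/7)
2·[LST] = 11/28, 2·[SLY] = 3/7
[LST]:[SLY] = 11/28:3/7 = 11/12

[LST]:[SLY] = 11/12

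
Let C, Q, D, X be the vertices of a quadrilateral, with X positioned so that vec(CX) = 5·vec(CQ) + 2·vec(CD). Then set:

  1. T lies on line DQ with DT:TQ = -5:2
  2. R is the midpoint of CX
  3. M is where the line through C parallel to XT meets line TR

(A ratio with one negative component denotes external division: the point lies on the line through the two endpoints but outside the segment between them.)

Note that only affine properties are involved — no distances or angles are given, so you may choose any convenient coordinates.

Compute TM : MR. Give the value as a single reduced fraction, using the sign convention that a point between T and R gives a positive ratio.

TM:MR = -2

Assign C = (0, 0), Q = (1, 0), D = (0, 1), X = (5, 2) — the answer is frame-independent, so this choice is without loss of generality.
1. T lies on line DQ with DT:TQ = -5:2 ⇒ T = (5/3, -2/3)
2. R is the midpoint of CX ⇒ R = (5/2, 1)
3. M is where the line through C parallel to XT meets line TR ⇒ M = (10/3, 8/3)
M = T + t·(R−T) with t = 2, so TM:MR = t:(1−t) = 2:-1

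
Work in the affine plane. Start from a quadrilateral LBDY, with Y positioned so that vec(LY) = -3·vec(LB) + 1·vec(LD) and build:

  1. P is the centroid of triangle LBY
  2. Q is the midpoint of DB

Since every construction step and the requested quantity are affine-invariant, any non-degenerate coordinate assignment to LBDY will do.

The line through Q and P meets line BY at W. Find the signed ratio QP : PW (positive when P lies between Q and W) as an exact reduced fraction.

QP:PW = -11/2

Set L = (0, 0), B = (1, 0), D = (0, 1), Y = (-3, 1); any affine frame gives the same invariant.
1. P is the centroid of triangle LBY ⇒ P = (-2/3, 1/3)
2. Q is the midpoint of DB ⇒ Q = (1/2, 1/2)
line QP meets BY at W = (-5/11, 4/11)
P = Q + t·(W−Q) with t = 11/9, so QP:PW = 11/9:-2/9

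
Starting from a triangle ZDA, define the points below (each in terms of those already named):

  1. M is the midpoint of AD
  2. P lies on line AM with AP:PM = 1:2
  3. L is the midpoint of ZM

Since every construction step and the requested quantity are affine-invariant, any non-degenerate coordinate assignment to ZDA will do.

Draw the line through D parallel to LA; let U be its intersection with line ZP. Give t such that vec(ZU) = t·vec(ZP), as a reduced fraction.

t = 9/4

Work in coordinates with Z = (0, 0), D = (1, 0), A = (0, 1).
1. M is the midpoint of AD ⇒ M = (1/2, 1/2)
2. P lies on line AM with AP:PM = 1:2 ⇒ P = (1/6, 5/6)
3. L is the midpoint of ZM ⇒ L = (1/4, 1/4)
through D parallel to LA: direction (-1/4, 3/4); meets ZP at U = (3/8, 15/8)
U = Z + t·(P−Z) with t = 9/4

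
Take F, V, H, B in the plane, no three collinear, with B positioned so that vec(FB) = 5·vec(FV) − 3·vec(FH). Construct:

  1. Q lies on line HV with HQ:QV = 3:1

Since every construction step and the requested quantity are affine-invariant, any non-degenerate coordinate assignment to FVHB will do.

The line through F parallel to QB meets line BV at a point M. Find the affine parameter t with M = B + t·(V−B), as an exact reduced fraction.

t = 14

Choose coordinates F = (0, 0), V = (1, 0), H = (0, 1), B = (5, -3).
1. Q lies on line HV with HQ:QV = 3:1 ⇒ Q = (3/4, 1/4)
through F parallel to QB: direction (17/4, -13/4); meets BV at M = (-51, 39)
M = B + t·(V−B) with t = 14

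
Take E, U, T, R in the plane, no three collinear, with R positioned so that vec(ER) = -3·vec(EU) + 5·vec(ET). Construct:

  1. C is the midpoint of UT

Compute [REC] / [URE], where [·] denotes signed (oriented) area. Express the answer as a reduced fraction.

[REC]:[URE] = 4/5

Assign E = (0, 0), U = (1, 0), T = (0, 1), R = (-3, 5) — the answer is frame-independent, so this choice is without loss of generality.
1. C is the midpoint of UT ⇒ C = (1/2, 1/2)
2·[REC] = 4, 2·[URE] = 5
[REC]:[URE] = 4:5 = 4/5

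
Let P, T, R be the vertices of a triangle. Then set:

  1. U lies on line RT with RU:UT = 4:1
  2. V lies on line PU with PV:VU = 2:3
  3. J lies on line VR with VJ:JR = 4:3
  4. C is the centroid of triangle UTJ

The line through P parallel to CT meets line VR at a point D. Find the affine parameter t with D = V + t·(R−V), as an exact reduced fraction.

Work in coordinates with P = (0, 0), T = (1, 0), R = (0, 1).
1. U lies on line RT with RU:UT = 4:1 ⇒ U = (4/5, 1/5)
2. V lies on line PU with PV:VU = 2:3 ⇒ V = (8/25, 2/25)
3. J lies on line VR with VJ:JR = 4:3 ⇒ J = (24/175, 106/175)
4. C is the centroid of triangle UTJ ⇒ C = (113/175, 47/175)
through P parallel to CT: direction (62/175, -47/175); meets VR at D = (248/525, -188/525)
D = V + t·(R−V) with t = -10/21

t = -10/21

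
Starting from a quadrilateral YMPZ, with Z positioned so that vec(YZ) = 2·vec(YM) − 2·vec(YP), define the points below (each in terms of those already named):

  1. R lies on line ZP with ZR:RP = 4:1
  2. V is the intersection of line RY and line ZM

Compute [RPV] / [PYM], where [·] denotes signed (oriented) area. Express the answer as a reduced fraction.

Assign Y = (0, 0), M = (1, 0), P = (0, 1), Z = (2, -2) — the answer is frame-independent, so this choice is without loss of generality.
1. R lies on line ZP with ZR:RP = 4:1 ⇒ R = (2/5, 2/5)
2. V is the intersection of line RY and line ZM ⇒ V = (2/3, 2/3)
2·[RPV] = -4/15, 2·[PYM] = 1
[RPV]:[PYM] = -4/15:1 = -4/15

[RPV]:[PYM] = -4/15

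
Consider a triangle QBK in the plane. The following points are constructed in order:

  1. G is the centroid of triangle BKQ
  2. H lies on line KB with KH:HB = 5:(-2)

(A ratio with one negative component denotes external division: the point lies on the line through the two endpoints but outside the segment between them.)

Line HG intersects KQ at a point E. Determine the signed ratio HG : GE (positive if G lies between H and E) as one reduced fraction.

Set Q = (0, 0), B = (1, 0), K = (0, 1); any affine frame gives the same invariant.
1. G is the centroid of triangle BKQ ⇒ G = (1/3, 1/3)
2. H lies on line KB with KH:HB = 5:(-2) ⇒ H = (5/3, -2/3)
line HG meets KQ at E = (0, 7/12)
G = H + t·(E−H) with t = 4/5, so HG:GE = 4/5:1/5

HG:GE = 4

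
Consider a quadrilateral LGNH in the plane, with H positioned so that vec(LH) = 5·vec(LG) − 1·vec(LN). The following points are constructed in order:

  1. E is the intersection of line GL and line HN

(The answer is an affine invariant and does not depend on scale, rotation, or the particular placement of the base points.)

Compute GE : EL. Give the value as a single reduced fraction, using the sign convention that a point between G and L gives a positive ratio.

Set L = (0, 0), G = (1, 0), N = (0, 1), H = (5, -1); any affine frame gives the same invariant.
1. E is the intersection of line GL and line HN ⇒ E = (5/2, 0)
E = G + t·(L−G) with t = -3/2, so GE:EL = t:(1−t) = -3/2:5/2

GE:EL = -3/5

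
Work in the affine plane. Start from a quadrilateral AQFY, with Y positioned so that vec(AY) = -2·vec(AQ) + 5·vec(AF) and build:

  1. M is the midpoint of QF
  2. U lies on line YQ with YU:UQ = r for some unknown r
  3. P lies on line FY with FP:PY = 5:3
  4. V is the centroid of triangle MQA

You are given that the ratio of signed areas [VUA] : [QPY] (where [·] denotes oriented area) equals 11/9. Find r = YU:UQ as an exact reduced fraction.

Choose coordinates A = (0, 0), Q = (1, 0), F = (0, 1), Y = (-2, 5).
1. M is the midpoint of QF ⇒ M = (1/2, 1/2)
2. With YU:UQ = r, write λ = r/(r+1) so U = Y + λ·(Q−Y); U is affine-linear in λ
3. P lies on line FY with FP:PY = 5:3 ⇒ P = (-5/4, 7/2)
4. V is the centroid of triangle MQA ⇒ V = (1/2, 1/6)
Every point depending on U is an affine combination of U and λ-independent points, so each such coordinate is linear in λ; the λ² term in each signed area is a multiple of (Q−Y)×(Q−Y) = 0, so 2·[VUA] and 2·[QPY] are each linear in λ. Evaluating at λ=0 and λ=1:
  2·[VUA] = -3·λ + 17/6,   2·[QPY] = -3/4
So [VUA]:[QPY] = (-3·λ + 17/6) / (-3/4). Setting this equal to 11/9:
  -3·λ + 17/6 = 11/9·(-3/4)  ⇒  λ = 5/4
Then r = λ/(1−λ) = (5/4)/(-1/4) = -5. Check: with r = -5, U = (7/4, -5/4) and [VUA]:[QPY] = 11/9 as required.

r = -5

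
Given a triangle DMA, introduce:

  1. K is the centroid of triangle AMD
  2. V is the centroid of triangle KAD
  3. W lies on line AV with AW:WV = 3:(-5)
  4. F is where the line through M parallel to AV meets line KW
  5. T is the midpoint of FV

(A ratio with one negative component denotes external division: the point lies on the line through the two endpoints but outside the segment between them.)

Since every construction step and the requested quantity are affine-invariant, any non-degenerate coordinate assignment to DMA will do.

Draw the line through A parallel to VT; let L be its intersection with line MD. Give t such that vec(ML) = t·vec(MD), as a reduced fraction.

t = 52/83

Set D = (0, 0), M = (1, 0), A = (0, 1); any affine frame gives the same invariant.
1. K is the centroid of triangle AMD ⇒ K = (1/3, 1/3)
2. V is the centroid of triangle KAD ⇒ V = (1/9, 4/9)
3. W lies on line AV with AW:WV = 3:(-5) ⇒ W = (-1/6, 11/6)
4. F is where the line through M parallel to AV meets line KW ⇒ F = (11/6, -25/6)
5. T is the midpoint of FV ⇒ T = (35/36, -67/36)
through A parallel to VT: direction (31/36, -83/36); meets MD at L = (31/83, 0)
L = M + t·(D−M) with t = 52/83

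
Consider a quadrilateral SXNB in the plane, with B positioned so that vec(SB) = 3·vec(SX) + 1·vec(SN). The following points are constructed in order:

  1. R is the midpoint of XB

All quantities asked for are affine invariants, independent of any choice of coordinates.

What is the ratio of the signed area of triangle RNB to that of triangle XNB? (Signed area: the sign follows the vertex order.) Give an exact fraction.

[RNB]:[XNB] = 1/2

Set S = (0, 0), X = (1, 0), N = (0, 1), B = (3, 1); any affine frame gives the same invariant.
1. R is the midpoint of XB ⇒ R = (2, 1/2)
2·[RNB] = -3/2, 2·[XNB] = -3
[RNB]:[XNB] = -3/2:-3 = 1/2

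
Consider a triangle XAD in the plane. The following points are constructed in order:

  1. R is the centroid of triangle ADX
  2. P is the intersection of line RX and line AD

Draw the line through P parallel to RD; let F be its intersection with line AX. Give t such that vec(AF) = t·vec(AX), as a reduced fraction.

t = 1/4

Choose coordinates X = (0, 0), A = (1, 0), D = (0, 1).
1. R is the centroid of triangle ADX ⇒ R = (1/3, 1/3)
2. P is the intersection of line RX and line AD ⇒ P = (1/2, 1/2)
through P parallel to RD: direction (-1/3, 2/3); meets AX at F = (3/4, 0)
F = A + t·(X−A) with t = 1/4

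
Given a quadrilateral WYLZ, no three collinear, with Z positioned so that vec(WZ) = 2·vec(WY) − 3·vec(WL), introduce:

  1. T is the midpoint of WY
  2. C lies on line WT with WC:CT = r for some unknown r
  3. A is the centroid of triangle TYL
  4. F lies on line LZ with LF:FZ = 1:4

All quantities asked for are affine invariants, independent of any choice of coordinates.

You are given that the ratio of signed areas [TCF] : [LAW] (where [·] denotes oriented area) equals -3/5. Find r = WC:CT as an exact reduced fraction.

r = -4/3

Choose coordinates W = (0, 0), Y = (1, 0), L = (0, 1), Z = (2, -3).
1. T is the midpoint of WY ⇒ T = (1/2, 0)
2. With WC:CT = r, write λ = r/(r+1) so C = W + λ·(T−W); C is affine-linear in λ
3. A is the centroid of triangle TYL ⇒ A = (1/2, 1/3)
4. F lies on line LZ with LF:FZ = 1:4 ⇒ F = (2/5, 1/5)
Every point depending on C is an affine combination of C and λ-independent points, so each such coordinate is linear in λ; the λ² term in each signed area is a multiple of (T−W)×(T−W) = 0, so 2·[TCF] and 2·[LAW] are each linear in λ. Evaluating at λ=0 and λ=1:
  2·[TCF] = 1/10·λ − 1/10,   2·[LAW] = -1/2
So [TCF]:[LAW] = (1/10·λ − 1/10) / (-1/2). Setting this equal to -3/5:
  1/10·λ − 1/10 = -3/5·(-1/2)  ⇒  λ = 4
Then r = λ/(1−λ) = (4)/(-3) = -4/3. Check: with r = -4/3, C = (2, 0) and [TCF]:[LAW] = -3/5 as required.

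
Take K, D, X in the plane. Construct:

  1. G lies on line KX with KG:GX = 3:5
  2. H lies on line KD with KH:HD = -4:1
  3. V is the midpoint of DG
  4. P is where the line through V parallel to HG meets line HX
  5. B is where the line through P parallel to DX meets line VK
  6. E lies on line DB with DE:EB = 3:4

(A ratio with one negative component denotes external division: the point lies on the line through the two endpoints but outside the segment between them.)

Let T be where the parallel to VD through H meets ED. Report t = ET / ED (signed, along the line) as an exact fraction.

Choose coordinates K = (0, 0), D = (1, 0), X = (0, 1).
1. G lies on line KX with KG:GX = 3:5 ⇒ G = (0, 3/8)
2. H lies on line KD with KH:HD = -4:1 ⇒ H = (4/3, 0)
3. V is the midpoint of DG ⇒ V = (1/2, 3/16)
4. P is where the line through V parallel to HG meets line HX ⇒ P = (43/30, -3/40)
5. B is where the line through P parallel to DX meets line VK ⇒ B = (163/165, 163/440)
6. E lies on line DB with DE:EB = 3:4 ⇒ E = (383/385, 489/3080)
through H parallel to VD: direction (1/2, -3/16); meets ED at T = (481/483, 163/1288)
T = E + t·(D−E) with t = 14/69

t = 14/69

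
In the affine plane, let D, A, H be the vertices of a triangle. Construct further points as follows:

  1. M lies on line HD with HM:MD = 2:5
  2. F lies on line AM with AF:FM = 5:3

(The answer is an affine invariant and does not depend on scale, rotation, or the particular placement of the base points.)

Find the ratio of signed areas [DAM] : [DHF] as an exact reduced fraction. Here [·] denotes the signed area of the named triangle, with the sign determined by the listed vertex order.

Assign D = (0, 0), A = (1, 0), H = (0, 1) — the answer is frame-independent, so this choice is without loss of generality.
1. M lies on line HD with HM:MD = 2:5 ⇒ M = (0, 5/7)
2. F lies on line AM with AF:FM = 5:3 ⇒ F = (3/8, 25/56)
2·[DAM] = 5/7, 2·[DHF] = -3/8
[DAM]:[DHF] = 5/7:-3/8 = -40/21

[DAM]:[DHF] = -40/21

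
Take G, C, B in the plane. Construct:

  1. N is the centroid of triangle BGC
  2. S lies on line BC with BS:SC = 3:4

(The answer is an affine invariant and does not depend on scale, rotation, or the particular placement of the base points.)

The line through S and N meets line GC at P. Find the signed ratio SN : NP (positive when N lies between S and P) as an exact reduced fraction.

Assign G = (0, 0), C = (1, 0), B = (0, 1) — the answer is frame-independent, so this choice is without loss of generality.
1. N is the centroid of triangle BGC ⇒ N = (1/3, 1/3)
2. S lies on line BC with BS:SC = 3:4 ⇒ S = (3/7, 4/7)
line SN meets GC at P = (1/5, 0)
N = S + t·(P−S) with t = 5/12, so SN:NP = 5/12:7/12

SN:NP = 5/7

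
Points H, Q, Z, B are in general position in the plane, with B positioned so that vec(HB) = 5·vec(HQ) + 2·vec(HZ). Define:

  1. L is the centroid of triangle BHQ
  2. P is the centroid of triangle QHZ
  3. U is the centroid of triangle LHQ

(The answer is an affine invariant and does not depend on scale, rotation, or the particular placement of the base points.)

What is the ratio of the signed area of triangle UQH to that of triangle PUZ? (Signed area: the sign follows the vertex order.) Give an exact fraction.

Choose coordinates H = (0, 0), Q = (1, 0), Z = (0, 1), B = (5, 2).
1. L is the centroid of triangle BHQ ⇒ L = (2, 2/3)
2. P is the centroid of triangle QHZ ⇒ P = (1/3, 1/3)
3. U is the centroid of triangle LHQ ⇒ U = (1, 2/9)
2·[UQH] = -2/9, 2·[PUZ] = 11/27
[UQH]:[PUZ] = -2/9:11/27 = -6/11

[UQH]:[PUZ] = -6/11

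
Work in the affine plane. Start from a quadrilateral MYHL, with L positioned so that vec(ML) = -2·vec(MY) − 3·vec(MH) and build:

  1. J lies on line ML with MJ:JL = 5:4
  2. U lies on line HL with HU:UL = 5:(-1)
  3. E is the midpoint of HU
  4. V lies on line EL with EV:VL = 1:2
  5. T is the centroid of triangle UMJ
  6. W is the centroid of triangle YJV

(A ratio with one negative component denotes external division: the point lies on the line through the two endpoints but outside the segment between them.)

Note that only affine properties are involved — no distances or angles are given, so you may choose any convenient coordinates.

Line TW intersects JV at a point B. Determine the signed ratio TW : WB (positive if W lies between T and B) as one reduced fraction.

TW:WB = 2

Work in coordinates with M = (0, 0), Y = (1, 0), H = (0, 1), L = (-2, -3).
1. J lies on line ML with MJ:JL = 5:4 ⇒ J = (-10/9, -5/3)
2. U lies on line HL with HU:UL = 5:(-1) ⇒ U = (-5/2, -4)
3. E is the midpoint of HU ⇒ E = (-5/4, -3/2)
4. V lies on line EL with EV:VL = 1:2 ⇒ V = (-3/2, -2)
5. T is the centroid of triangle UMJ ⇒ T = (-65/54, -17/9)
6. W is the centroid of triangle YJV ⇒ W = (-29/54, -11/9)
line TW meets JV at B = (-11/54, -8/9)
W = T + t·(B−T) with t = 2/3, so TW:WB = 2/3:1/3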